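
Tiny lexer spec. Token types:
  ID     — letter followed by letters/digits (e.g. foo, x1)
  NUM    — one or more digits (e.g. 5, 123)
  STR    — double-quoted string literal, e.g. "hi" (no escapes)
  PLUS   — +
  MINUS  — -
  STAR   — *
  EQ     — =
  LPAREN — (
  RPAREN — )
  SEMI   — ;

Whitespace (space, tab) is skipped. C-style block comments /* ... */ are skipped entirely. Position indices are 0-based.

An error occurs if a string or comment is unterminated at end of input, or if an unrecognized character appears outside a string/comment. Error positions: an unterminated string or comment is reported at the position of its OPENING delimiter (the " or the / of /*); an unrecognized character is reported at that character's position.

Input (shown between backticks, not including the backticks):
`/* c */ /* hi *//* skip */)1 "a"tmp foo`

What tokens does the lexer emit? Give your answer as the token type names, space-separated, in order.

pos=0: enter COMMENT mode (saw '/*')
exit COMMENT mode (now at pos=7)
pos=8: enter COMMENT mode (saw '/*')
exit COMMENT mode (now at pos=16)
pos=16: enter COMMENT mode (saw '/*')
exit COMMENT mode (now at pos=26)
pos=26: emit RPAREN ')'
pos=27: emit NUM '1' (now at pos=28)
pos=29: enter STRING mode
pos=29: emit STR "a" (now at pos=32)
pos=32: emit ID 'tmp' (now at pos=35)
pos=36: emit ID 'foo' (now at pos=39)
DONE. 5 tokens: [RPAREN, NUM, STR, ID, ID]

Answer: RPAREN NUM STR ID ID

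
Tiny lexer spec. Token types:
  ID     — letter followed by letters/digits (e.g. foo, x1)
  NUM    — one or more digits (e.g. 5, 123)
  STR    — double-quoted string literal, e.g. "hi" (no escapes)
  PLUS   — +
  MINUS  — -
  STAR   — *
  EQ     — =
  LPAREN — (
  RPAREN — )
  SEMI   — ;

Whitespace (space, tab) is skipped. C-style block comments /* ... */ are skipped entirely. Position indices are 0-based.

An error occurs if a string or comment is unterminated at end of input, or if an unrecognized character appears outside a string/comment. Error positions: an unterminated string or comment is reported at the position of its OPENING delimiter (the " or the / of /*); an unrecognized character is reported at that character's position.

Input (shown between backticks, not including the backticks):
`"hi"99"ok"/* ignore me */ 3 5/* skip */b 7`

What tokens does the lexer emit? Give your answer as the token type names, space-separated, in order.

Answer: STR NUM STR NUM NUM ID NUM

Derivation:
pos=0: enter STRING mode
pos=0: emit STR "hi" (now at pos=4)
pos=4: emit NUM '99' (now at pos=6)
pos=6: enter STRING mode
pos=6: emit STR "ok" (now at pos=10)
pos=10: enter COMMENT mode (saw '/*')
exit COMMENT mode (now at pos=25)
pos=26: emit NUM '3' (now at pos=27)
pos=28: emit NUM '5' (now at pos=29)
pos=29: enter COMMENT mode (saw '/*')
exit COMMENT mode (now at pos=39)
pos=39: emit ID 'b' (now at pos=40)
pos=41: emit NUM '7' (now at pos=42)
DONE. 7 tokens: [STR, NUM, STR, NUM, NUM, ID, NUM]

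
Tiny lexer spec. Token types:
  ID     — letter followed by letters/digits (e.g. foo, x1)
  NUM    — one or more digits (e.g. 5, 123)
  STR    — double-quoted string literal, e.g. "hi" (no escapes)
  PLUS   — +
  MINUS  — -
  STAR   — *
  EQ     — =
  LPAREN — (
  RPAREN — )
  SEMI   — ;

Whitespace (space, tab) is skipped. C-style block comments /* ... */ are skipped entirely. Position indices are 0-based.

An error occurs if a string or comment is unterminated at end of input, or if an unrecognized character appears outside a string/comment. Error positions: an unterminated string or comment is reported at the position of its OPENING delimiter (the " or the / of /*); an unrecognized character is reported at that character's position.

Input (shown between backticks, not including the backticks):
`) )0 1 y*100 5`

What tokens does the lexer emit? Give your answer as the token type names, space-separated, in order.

Answer: RPAREN RPAREN NUM NUM ID STAR NUM NUM

Derivation:
pos=0: emit RPAREN ')'
pos=2: emit RPAREN ')'
pos=3: emit NUM '0' (now at pos=4)
pos=5: emit NUM '1' (now at pos=6)
pos=7: emit ID 'y' (now at pos=8)
pos=8: emit STAR '*'
pos=9: emit NUM '100' (now at pos=12)
pos=13: emit NUM '5' (now at pos=14)
DONE. 8 tokens: [RPAREN, RPAREN, NUM, NUM, ID, STAR, NUM, NUM]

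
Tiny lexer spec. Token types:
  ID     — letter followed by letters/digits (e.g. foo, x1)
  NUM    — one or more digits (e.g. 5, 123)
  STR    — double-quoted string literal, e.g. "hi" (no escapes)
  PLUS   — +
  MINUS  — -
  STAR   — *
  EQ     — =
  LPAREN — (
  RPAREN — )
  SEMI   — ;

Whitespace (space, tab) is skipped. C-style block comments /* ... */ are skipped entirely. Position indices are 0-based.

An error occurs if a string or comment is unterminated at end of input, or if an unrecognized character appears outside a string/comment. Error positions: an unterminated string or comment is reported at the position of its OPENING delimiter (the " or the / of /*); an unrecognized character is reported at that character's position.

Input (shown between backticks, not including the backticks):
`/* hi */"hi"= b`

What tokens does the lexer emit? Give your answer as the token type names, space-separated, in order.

pos=0: enter COMMENT mode (saw '/*')
exit COMMENT mode (now at pos=8)
pos=8: enter STRING mode
pos=8: emit STR "hi" (now at pos=12)
pos=12: emit EQ '='
pos=14: emit ID 'b' (now at pos=15)
DONE. 3 tokens: [STR, EQ, ID]

Answer: STR EQ ID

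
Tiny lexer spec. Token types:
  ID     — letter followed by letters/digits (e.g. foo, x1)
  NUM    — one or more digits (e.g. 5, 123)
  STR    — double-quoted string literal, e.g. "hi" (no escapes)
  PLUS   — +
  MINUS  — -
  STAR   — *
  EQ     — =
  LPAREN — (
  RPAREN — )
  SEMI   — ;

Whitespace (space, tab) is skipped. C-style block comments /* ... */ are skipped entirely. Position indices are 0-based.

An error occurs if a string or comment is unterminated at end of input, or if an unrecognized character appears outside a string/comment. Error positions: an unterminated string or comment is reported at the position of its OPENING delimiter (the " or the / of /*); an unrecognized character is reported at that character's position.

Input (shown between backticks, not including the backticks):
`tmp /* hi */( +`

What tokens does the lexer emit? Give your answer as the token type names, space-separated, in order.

Answer: ID LPAREN PLUS

Derivation:
pos=0: emit ID 'tmp' (now at pos=3)
pos=4: enter COMMENT mode (saw '/*')
exit COMMENT mode (now at pos=12)
pos=12: emit LPAREN '('
pos=14: emit PLUS '+'
DONE. 3 tokens: [ID, LPAREN, PLUS]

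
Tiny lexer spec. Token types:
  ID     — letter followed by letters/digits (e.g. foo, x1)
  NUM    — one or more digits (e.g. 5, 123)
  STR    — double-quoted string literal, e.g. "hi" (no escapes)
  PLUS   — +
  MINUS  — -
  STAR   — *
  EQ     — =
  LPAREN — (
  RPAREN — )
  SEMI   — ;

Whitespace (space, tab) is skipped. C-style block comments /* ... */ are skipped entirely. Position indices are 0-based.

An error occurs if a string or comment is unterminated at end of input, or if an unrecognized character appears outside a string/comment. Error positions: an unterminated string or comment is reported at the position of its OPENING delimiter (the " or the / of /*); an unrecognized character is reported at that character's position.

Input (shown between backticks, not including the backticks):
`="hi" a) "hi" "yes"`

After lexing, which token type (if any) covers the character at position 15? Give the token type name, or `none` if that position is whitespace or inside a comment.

pos=0: emit EQ '='
pos=1: enter STRING mode
pos=1: emit STR "hi" (now at pos=5)
pos=6: emit ID 'a' (now at pos=7)
pos=7: emit RPAREN ')'
pos=9: enter STRING mode
pos=9: emit STR "hi" (now at pos=13)
pos=14: enter STRING mode
pos=14: emit STR "yes" (now at pos=19)
DONE. 6 tokens: [EQ, STR, ID, RPAREN, STR, STR]
Position 15: char is 'y' -> STR

Answer: STR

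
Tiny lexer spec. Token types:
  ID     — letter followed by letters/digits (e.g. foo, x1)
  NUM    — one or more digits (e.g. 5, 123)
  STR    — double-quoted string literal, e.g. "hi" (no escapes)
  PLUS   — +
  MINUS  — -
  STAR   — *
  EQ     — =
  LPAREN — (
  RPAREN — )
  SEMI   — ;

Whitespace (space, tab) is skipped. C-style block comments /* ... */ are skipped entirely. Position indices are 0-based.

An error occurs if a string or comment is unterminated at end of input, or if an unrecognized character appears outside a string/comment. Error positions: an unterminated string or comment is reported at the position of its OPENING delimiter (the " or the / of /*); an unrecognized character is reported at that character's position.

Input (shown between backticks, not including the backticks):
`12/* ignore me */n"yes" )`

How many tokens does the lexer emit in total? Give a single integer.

pos=0: emit NUM '12' (now at pos=2)
pos=2: enter COMMENT mode (saw '/*')
exit COMMENT mode (now at pos=17)
pos=17: emit ID 'n' (now at pos=18)
pos=18: enter STRING mode
pos=18: emit STR "yes" (now at pos=23)
pos=24: emit RPAREN ')'
DONE. 4 tokens: [NUM, ID, STR, RPAREN]

Answer: 4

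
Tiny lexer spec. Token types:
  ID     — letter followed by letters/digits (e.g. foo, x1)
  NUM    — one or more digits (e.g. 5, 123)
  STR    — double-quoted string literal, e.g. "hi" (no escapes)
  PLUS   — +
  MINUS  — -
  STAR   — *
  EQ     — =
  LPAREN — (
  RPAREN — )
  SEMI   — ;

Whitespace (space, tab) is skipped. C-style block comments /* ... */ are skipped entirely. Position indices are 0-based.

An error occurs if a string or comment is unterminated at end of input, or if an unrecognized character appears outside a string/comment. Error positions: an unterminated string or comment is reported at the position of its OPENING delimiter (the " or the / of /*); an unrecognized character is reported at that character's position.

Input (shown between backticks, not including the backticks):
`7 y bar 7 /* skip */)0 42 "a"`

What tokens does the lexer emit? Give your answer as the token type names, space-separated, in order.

pos=0: emit NUM '7' (now at pos=1)
pos=2: emit ID 'y' (now at pos=3)
pos=4: emit ID 'bar' (now at pos=7)
pos=8: emit NUM '7' (now at pos=9)
pos=10: enter COMMENT mode (saw '/*')
exit COMMENT mode (now at pos=20)
pos=20: emit RPAREN ')'
pos=21: emit NUM '0' (now at pos=22)
pos=23: emit NUM '42' (now at pos=25)
pos=26: enter STRING mode
pos=26: emit STR "a" (now at pos=29)
DONE. 8 tokens: [NUM, ID, ID, NUM, RPAREN, NUM, NUM, STR]

Answer: NUM ID ID NUM RPAREN NUM NUM STR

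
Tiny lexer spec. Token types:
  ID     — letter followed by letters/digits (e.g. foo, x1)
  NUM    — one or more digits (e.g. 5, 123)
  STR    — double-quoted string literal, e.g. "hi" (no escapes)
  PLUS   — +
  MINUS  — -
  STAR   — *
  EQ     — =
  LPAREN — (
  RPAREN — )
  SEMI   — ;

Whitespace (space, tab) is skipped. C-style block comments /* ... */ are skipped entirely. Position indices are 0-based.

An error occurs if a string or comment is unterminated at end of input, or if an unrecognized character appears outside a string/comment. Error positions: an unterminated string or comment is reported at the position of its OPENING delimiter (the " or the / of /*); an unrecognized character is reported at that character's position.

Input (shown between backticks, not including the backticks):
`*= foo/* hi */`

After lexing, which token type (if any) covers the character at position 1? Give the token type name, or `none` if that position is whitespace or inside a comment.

pos=0: emit STAR '*'
pos=1: emit EQ '='
pos=3: emit ID 'foo' (now at pos=6)
pos=6: enter COMMENT mode (saw '/*')
exit COMMENT mode (now at pos=14)
DONE. 3 tokens: [STAR, EQ, ID]
Position 1: char is '=' -> EQ

Answer: EQ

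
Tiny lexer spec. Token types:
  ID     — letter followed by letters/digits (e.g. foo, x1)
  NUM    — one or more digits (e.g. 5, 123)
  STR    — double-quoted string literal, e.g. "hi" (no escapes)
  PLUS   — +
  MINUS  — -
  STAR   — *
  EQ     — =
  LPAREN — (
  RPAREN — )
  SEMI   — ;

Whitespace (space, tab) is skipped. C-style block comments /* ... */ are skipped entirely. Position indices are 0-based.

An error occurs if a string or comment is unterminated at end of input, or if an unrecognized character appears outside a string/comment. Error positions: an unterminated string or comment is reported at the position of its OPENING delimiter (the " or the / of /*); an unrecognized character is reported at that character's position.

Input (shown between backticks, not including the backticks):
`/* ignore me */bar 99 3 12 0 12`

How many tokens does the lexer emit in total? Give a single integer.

Answer: 6

Derivation:
pos=0: enter COMMENT mode (saw '/*')
exit COMMENT mode (now at pos=15)
pos=15: emit ID 'bar' (now at pos=18)
pos=19: emit NUM '99' (now at pos=21)
pos=22: emit NUM '3' (now at pos=23)
pos=24: emit NUM '12' (now at pos=26)
pos=27: emit NUM '0' (now at pos=28)
pos=29: emit NUM '12' (now at pos=31)
DONE. 6 tokens: [ID, NUM, NUM, NUM, NUM, NUM]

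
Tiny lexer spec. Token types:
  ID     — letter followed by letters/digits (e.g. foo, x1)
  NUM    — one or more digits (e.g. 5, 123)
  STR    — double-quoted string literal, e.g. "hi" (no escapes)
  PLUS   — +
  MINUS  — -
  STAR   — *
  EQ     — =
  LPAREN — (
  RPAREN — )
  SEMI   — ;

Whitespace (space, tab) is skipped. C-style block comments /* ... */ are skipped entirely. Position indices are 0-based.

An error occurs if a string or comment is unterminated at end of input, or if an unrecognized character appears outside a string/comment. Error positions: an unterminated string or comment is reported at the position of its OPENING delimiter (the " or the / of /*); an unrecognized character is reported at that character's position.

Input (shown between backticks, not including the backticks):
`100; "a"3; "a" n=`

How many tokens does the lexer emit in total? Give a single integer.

Answer: 8

Derivation:
pos=0: emit NUM '100' (now at pos=3)
pos=3: emit SEMI ';'
pos=5: enter STRING mode
pos=5: emit STR "a" (now at pos=8)
pos=8: emit NUM '3' (now at pos=9)
pos=9: emit SEMI ';'
pos=11: enter STRING mode
pos=11: emit STR "a" (now at pos=14)
pos=15: emit ID 'n' (now at pos=16)
pos=16: emit EQ '='
DONE. 8 tokens: [NUM, SEMI, STR, NUM, SEMI, STR, ID, EQ]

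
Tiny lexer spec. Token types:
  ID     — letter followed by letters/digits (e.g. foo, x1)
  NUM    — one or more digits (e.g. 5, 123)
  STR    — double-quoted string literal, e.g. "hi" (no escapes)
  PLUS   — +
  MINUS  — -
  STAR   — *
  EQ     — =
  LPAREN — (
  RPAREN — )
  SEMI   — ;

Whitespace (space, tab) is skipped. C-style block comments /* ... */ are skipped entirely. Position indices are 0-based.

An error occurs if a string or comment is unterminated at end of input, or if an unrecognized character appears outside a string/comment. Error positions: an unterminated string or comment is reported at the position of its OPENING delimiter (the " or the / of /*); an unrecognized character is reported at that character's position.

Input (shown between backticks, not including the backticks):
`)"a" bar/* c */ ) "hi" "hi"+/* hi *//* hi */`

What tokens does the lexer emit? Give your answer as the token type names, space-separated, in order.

pos=0: emit RPAREN ')'
pos=1: enter STRING mode
pos=1: emit STR "a" (now at pos=4)
pos=5: emit ID 'bar' (now at pos=8)
pos=8: enter COMMENT mode (saw '/*')
exit COMMENT mode (now at pos=15)
pos=16: emit RPAREN ')'
pos=18: enter STRING mode
pos=18: emit STR "hi" (now at pos=22)
pos=23: enter STRING mode
pos=23: emit STR "hi" (now at pos=27)
pos=27: emit PLUS '+'
pos=28: enter COMMENT mode (saw '/*')
exit COMMENT mode (now at pos=36)
pos=36: enter COMMENT mode (saw '/*')
exit COMMENT mode (now at pos=44)
DONE. 7 tokens: [RPAREN, STR, ID, RPAREN, STR, STR, PLUS]

Answer: RPAREN STR ID RPAREN STR STR PLUS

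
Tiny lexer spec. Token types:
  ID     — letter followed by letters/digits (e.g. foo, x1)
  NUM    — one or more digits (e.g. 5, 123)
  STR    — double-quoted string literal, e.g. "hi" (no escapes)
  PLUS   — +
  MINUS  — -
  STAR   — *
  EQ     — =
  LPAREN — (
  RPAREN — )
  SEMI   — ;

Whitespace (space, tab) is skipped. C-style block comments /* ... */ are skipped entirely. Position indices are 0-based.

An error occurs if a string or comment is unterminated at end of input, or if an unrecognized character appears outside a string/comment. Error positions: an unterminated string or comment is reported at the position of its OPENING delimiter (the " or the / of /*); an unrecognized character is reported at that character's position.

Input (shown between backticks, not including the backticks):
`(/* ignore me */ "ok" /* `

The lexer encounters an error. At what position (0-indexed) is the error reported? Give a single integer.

pos=0: emit LPAREN '('
pos=1: enter COMMENT mode (saw '/*')
exit COMMENT mode (now at pos=16)
pos=17: enter STRING mode
pos=17: emit STR "ok" (now at pos=21)
pos=22: enter COMMENT mode (saw '/*')
pos=22: ERROR — unterminated comment (reached EOF)

Answer: 22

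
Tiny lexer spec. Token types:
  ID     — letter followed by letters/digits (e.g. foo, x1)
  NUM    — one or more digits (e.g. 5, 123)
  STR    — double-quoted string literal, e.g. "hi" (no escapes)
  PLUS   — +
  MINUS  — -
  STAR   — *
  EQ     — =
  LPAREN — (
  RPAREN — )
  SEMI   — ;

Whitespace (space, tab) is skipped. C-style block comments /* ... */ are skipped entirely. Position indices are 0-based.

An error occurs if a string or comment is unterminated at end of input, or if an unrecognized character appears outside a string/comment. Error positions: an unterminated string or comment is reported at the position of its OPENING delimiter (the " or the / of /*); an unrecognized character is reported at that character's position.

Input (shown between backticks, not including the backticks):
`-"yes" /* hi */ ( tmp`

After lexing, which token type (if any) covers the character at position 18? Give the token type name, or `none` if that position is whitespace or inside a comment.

pos=0: emit MINUS '-'
pos=1: enter STRING mode
pos=1: emit STR "yes" (now at pos=6)
pos=7: enter COMMENT mode (saw '/*')
exit COMMENT mode (now at pos=15)
pos=16: emit LPAREN '('
pos=18: emit ID 'tmp' (now at pos=21)
DONE. 4 tokens: [MINUS, STR, LPAREN, ID]
Position 18: char is 't' -> ID

Answer: ID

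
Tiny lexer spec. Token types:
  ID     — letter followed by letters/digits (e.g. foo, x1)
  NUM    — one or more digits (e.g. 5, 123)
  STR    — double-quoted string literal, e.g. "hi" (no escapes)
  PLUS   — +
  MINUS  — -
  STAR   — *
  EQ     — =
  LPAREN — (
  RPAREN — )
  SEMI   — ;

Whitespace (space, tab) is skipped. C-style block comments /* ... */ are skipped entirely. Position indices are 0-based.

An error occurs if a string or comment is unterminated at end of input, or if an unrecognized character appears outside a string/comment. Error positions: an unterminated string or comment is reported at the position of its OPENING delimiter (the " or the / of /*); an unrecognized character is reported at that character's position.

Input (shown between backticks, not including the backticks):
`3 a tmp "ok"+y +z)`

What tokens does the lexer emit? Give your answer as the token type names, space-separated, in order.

Answer: NUM ID ID STR PLUS ID PLUS ID RPAREN

Derivation:
pos=0: emit NUM '3' (now at pos=1)
pos=2: emit ID 'a' (now at pos=3)
pos=4: emit ID 'tmp' (now at pos=7)
pos=8: enter STRING mode
pos=8: emit STR "ok" (now at pos=12)
pos=12: emit PLUS '+'
pos=13: emit ID 'y' (now at pos=14)
pos=15: emit PLUS '+'
pos=16: emit ID 'z' (now at pos=17)
pos=17: emit RPAREN ')'
DONE. 9 tokens: [NUM, ID, ID, STR, PLUS, ID, PLUS, ID, RPAREN]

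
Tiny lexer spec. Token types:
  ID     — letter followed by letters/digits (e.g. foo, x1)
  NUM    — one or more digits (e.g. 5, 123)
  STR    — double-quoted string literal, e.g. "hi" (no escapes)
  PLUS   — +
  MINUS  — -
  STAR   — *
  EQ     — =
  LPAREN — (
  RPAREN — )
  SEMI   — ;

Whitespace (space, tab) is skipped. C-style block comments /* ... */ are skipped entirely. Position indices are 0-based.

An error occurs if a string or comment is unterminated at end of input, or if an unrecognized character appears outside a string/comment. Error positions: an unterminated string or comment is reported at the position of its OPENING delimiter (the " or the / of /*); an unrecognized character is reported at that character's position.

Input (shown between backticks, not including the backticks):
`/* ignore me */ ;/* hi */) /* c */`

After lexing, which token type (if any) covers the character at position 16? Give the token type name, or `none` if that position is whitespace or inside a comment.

pos=0: enter COMMENT mode (saw '/*')
exit COMMENT mode (now at pos=15)
pos=16: emit SEMI ';'
pos=17: enter COMMENT mode (saw '/*')
exit COMMENT mode (now at pos=25)
pos=25: emit RPAREN ')'
pos=27: enter COMMENT mode (saw '/*')
exit COMMENT mode (now at pos=34)
DONE. 2 tokens: [SEMI, RPAREN]
Position 16: char is ';' -> SEMI

Answer: SEMI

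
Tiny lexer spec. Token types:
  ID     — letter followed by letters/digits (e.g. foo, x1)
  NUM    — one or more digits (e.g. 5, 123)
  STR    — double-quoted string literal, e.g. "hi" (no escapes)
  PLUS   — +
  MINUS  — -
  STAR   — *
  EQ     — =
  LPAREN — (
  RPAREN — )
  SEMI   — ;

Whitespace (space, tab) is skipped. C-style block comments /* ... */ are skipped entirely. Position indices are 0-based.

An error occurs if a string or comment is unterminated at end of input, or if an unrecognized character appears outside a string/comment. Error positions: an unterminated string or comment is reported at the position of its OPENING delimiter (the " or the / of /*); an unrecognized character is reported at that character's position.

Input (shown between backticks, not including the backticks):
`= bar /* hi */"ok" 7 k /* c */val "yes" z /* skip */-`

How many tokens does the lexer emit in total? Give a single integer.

Answer: 9

Derivation:
pos=0: emit EQ '='
pos=2: emit ID 'bar' (now at pos=5)
pos=6: enter COMMENT mode (saw '/*')
exit COMMENT mode (now at pos=14)
pos=14: enter STRING mode
pos=14: emit STR "ok" (now at pos=18)
pos=19: emit NUM '7' (now at pos=20)
pos=21: emit ID 'k' (now at pos=22)
pos=23: enter COMMENT mode (saw '/*')
exit COMMENT mode (now at pos=30)
pos=30: emit ID 'val' (now at pos=33)
pos=34: enter STRING mode
pos=34: emit STR "yes" (now at pos=39)
pos=40: emit ID 'z' (now at pos=41)
pos=42: enter COMMENT mode (saw '/*')
exit COMMENT mode (now at pos=52)
pos=52: emit MINUS '-'
DONE. 9 tokens: [EQ, ID, STR, NUM, ID, ID, STR, ID, MINUS]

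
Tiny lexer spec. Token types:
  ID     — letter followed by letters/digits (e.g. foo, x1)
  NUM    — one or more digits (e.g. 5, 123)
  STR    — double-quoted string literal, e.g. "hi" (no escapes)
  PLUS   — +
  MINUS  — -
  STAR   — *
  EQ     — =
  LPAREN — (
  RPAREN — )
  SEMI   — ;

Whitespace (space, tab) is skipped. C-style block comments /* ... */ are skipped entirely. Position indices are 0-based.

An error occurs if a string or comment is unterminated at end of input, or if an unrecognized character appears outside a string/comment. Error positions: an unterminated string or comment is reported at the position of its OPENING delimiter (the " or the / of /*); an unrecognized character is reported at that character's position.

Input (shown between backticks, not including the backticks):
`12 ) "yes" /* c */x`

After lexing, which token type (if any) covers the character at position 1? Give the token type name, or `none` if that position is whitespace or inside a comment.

pos=0: emit NUM '12' (now at pos=2)
pos=3: emit RPAREN ')'
pos=5: enter STRING mode
pos=5: emit STR "yes" (now at pos=10)
pos=11: enter COMMENT mode (saw '/*')
exit COMMENT mode (now at pos=18)
pos=18: emit ID 'x' (now at pos=19)
DONE. 4 tokens: [NUM, RPAREN, STR, ID]
Position 1: char is '2' -> NUM

Answer: NUM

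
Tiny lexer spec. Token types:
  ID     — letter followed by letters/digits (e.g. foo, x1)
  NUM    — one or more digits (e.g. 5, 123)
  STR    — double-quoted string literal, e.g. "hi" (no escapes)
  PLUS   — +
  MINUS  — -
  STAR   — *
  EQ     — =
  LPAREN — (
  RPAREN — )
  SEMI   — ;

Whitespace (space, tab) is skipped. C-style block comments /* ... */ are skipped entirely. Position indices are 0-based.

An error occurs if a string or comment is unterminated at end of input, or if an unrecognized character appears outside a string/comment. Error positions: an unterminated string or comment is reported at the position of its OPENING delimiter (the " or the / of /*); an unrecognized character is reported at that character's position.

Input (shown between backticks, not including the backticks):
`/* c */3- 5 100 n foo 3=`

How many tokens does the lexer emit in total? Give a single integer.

pos=0: enter COMMENT mode (saw '/*')
exit COMMENT mode (now at pos=7)
pos=7: emit NUM '3' (now at pos=8)
pos=8: emit MINUS '-'
pos=10: emit NUM '5' (now at pos=11)
pos=12: emit NUM '100' (now at pos=15)
pos=16: emit ID 'n' (now at pos=17)
pos=18: emit ID 'foo' (now at pos=21)
pos=22: emit NUM '3' (now at pos=23)
pos=23: emit EQ '='
DONE. 8 tokens: [NUM, MINUS, NUM, NUM, ID, ID, NUM, EQ]

Answer: 8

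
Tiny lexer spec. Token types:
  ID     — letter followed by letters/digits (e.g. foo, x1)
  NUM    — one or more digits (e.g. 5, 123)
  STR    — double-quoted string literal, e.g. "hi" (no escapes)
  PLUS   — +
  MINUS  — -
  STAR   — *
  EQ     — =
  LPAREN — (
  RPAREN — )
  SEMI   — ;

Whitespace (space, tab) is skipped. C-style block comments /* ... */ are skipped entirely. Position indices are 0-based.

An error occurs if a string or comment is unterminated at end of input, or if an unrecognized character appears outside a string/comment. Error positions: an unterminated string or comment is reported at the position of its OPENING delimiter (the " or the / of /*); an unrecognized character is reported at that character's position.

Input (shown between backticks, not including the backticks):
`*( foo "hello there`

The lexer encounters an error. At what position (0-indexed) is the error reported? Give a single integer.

pos=0: emit STAR '*'
pos=1: emit LPAREN '('
pos=3: emit ID 'foo' (now at pos=6)
pos=7: enter STRING mode
pos=7: ERROR — unterminated string

Answer: 7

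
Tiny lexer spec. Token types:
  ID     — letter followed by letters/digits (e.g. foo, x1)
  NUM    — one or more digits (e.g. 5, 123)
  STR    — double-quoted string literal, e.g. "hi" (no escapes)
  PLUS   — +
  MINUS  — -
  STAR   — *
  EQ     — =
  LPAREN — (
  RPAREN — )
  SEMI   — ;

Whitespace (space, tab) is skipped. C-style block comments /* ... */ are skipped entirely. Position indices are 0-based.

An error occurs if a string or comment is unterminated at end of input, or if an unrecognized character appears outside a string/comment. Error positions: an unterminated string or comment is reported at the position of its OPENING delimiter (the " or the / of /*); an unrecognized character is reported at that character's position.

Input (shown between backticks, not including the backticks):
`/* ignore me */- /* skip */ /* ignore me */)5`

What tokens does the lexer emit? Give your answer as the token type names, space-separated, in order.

pos=0: enter COMMENT mode (saw '/*')
exit COMMENT mode (now at pos=15)
pos=15: emit MINUS '-'
pos=17: enter COMMENT mode (saw '/*')
exit COMMENT mode (now at pos=27)
pos=28: enter COMMENT mode (saw '/*')
exit COMMENT mode (now at pos=43)
pos=43: emit RPAREN ')'
pos=44: emit NUM '5' (now at pos=45)
DONE. 3 tokens: [MINUS, RPAREN, NUM]

Answer: MINUS RPAREN NUM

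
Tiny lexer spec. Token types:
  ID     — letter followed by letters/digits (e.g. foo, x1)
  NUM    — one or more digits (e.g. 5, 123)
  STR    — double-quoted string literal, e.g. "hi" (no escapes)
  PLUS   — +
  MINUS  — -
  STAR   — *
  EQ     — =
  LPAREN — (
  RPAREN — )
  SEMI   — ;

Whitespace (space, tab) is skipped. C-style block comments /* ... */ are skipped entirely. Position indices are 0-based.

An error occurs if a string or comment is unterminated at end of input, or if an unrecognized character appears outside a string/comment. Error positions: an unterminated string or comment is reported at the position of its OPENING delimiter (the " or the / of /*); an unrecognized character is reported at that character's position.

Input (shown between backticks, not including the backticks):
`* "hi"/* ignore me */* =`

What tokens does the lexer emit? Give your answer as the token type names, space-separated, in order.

Answer: STAR STR STAR EQ

Derivation:
pos=0: emit STAR '*'
pos=2: enter STRING mode
pos=2: emit STR "hi" (now at pos=6)
pos=6: enter COMMENT mode (saw '/*')
exit COMMENT mode (now at pos=21)
pos=21: emit STAR '*'
pos=23: emit EQ '='
DONE. 4 tokens: [STAR, STR, STAR, EQ]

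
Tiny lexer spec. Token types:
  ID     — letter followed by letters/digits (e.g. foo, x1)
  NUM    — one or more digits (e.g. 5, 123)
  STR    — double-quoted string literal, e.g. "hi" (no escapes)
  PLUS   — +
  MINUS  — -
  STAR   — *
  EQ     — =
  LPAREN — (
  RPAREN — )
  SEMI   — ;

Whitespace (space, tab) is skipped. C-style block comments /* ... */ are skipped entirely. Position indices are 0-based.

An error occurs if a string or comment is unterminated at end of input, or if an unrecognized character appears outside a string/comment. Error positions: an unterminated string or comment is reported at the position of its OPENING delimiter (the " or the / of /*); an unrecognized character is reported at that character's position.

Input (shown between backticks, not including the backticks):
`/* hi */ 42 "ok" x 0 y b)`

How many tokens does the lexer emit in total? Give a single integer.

Answer: 7

Derivation:
pos=0: enter COMMENT mode (saw '/*')
exit COMMENT mode (now at pos=8)
pos=9: emit NUM '42' (now at pos=11)
pos=12: enter STRING mode
pos=12: emit STR "ok" (now at pos=16)
pos=17: emit ID 'x' (now at pos=18)
pos=19: emit NUM '0' (now at pos=20)
pos=21: emit ID 'y' (now at pos=22)
pos=23: emit ID 'b' (now at pos=24)
pos=24: emit RPAREN ')'
DONE. 7 tokens: [NUM, STR, ID, NUM, ID, ID, RPAREN]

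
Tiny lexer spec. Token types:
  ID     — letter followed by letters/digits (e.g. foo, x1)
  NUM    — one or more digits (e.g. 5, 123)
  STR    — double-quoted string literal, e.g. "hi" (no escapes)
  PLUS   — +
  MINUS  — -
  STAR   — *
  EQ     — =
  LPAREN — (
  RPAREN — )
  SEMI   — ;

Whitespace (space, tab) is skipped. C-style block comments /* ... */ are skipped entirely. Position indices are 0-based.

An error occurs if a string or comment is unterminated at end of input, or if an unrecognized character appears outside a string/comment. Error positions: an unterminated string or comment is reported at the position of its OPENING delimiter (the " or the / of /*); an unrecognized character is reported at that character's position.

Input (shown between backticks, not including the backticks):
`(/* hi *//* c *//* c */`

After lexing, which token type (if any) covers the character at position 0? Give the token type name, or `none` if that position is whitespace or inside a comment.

Answer: LPAREN

Derivation:
pos=0: emit LPAREN '('
pos=1: enter COMMENT mode (saw '/*')
exit COMMENT mode (now at pos=9)
pos=9: enter COMMENT mode (saw '/*')
exit COMMENT mode (now at pos=16)
pos=16: enter COMMENT mode (saw '/*')
exit COMMENT mode (now at pos=23)
DONE. 1 tokens: [LPAREN]
Position 0: char is '(' -> LPAREN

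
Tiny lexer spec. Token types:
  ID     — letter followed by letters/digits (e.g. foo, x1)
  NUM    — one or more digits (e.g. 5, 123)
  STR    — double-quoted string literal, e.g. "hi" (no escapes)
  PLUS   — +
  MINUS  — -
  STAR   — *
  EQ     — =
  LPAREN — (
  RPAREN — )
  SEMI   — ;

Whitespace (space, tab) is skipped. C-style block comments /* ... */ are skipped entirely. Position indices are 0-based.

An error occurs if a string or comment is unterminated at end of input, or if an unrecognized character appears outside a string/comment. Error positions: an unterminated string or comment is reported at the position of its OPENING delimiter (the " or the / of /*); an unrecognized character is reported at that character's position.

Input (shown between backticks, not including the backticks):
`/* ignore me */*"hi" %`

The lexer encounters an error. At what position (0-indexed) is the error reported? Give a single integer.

Answer: 21

Derivation:
pos=0: enter COMMENT mode (saw '/*')
exit COMMENT mode (now at pos=15)
pos=15: emit STAR '*'
pos=16: enter STRING mode
pos=16: emit STR "hi" (now at pos=20)
pos=21: ERROR — unrecognized char '%'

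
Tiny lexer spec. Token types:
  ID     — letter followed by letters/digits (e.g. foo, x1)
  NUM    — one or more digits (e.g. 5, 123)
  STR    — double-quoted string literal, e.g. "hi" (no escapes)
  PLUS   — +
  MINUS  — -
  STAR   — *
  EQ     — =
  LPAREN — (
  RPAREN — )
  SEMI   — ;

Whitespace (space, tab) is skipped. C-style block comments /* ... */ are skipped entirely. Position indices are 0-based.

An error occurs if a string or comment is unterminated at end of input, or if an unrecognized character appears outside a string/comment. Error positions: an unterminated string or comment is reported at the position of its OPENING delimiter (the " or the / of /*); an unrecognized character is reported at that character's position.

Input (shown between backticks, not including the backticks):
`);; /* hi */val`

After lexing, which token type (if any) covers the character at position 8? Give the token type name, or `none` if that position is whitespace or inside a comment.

Answer: none

Derivation:
pos=0: emit RPAREN ')'
pos=1: emit SEMI ';'
pos=2: emit SEMI ';'
pos=4: enter COMMENT mode (saw '/*')
exit COMMENT mode (now at pos=12)
pos=12: emit ID 'val' (now at pos=15)
DONE. 4 tokens: [RPAREN, SEMI, SEMI, ID]
Position 8: char is 'i' -> none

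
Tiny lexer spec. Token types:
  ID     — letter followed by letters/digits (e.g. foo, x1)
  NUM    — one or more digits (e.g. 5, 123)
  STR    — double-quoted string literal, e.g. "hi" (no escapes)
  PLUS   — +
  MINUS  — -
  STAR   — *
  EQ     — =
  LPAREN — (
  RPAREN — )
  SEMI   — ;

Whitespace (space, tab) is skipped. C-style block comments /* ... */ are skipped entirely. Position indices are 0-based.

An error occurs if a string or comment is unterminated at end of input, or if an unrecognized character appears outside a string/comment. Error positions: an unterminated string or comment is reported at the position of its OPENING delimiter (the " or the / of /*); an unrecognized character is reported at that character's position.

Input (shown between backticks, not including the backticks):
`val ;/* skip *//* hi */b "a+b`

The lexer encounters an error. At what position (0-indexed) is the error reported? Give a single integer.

Answer: 25

Derivation:
pos=0: emit ID 'val' (now at pos=3)
pos=4: emit SEMI ';'
pos=5: enter COMMENT mode (saw '/*')
exit COMMENT mode (now at pos=15)
pos=15: enter COMMENT mode (saw '/*')
exit COMMENT mode (now at pos=23)
pos=23: emit ID 'b' (now at pos=24)
pos=25: enter STRING mode
pos=25: ERROR — unterminated string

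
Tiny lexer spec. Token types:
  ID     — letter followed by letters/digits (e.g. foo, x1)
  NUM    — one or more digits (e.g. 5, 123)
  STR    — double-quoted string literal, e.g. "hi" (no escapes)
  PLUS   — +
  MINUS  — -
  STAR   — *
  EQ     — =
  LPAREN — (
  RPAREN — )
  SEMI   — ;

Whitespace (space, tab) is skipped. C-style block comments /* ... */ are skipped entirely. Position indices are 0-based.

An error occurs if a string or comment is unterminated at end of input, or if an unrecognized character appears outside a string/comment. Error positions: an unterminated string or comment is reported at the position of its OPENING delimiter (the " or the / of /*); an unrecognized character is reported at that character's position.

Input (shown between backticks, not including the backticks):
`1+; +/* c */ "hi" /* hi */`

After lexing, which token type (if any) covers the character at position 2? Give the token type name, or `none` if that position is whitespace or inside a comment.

pos=0: emit NUM '1' (now at pos=1)
pos=1: emit PLUS '+'
pos=2: emit SEMI ';'
pos=4: emit PLUS '+'
pos=5: enter COMMENT mode (saw '/*')
exit COMMENT mode (now at pos=12)
pos=13: enter STRING mode
pos=13: emit STR "hi" (now at pos=17)
pos=18: enter COMMENT mode (saw '/*')
exit COMMENT mode (now at pos=26)
DONE. 5 tokens: [NUM, PLUS, SEMI, PLUS, STR]
Position 2: char is ';' -> SEMI

Answer: SEMI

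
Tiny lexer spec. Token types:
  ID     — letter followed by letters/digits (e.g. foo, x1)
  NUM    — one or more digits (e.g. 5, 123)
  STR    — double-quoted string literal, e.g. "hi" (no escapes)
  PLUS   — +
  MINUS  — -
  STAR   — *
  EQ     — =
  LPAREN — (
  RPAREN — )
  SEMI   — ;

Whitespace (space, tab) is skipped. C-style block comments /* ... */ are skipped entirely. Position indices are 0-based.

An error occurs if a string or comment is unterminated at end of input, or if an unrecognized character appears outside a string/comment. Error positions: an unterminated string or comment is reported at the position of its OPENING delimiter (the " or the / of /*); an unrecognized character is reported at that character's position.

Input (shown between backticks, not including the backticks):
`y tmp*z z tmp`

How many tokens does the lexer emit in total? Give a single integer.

pos=0: emit ID 'y' (now at pos=1)
pos=2: emit ID 'tmp' (now at pos=5)
pos=5: emit STAR '*'
pos=6: emit ID 'z' (now at pos=7)
pos=8: emit ID 'z' (now at pos=9)
pos=10: emit ID 'tmp' (now at pos=13)
DONE. 6 tokens: [ID, ID, STAR, ID, ID, ID]

Answer: 6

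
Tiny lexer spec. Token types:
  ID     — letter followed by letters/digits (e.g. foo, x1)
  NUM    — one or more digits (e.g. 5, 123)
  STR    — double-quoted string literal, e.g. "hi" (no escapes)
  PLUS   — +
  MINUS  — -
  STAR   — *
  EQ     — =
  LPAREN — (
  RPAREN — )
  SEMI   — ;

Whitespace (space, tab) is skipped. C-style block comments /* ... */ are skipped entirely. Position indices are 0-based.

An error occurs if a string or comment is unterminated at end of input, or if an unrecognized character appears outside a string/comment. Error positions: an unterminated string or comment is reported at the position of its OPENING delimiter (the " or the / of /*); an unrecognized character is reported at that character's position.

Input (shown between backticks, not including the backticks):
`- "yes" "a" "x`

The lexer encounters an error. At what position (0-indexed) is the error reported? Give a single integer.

pos=0: emit MINUS '-'
pos=2: enter STRING mode
pos=2: emit STR "yes" (now at pos=7)
pos=8: enter STRING mode
pos=8: emit STR "a" (now at pos=11)
pos=12: enter STRING mode
pos=12: ERROR — unterminated string

Answer: 12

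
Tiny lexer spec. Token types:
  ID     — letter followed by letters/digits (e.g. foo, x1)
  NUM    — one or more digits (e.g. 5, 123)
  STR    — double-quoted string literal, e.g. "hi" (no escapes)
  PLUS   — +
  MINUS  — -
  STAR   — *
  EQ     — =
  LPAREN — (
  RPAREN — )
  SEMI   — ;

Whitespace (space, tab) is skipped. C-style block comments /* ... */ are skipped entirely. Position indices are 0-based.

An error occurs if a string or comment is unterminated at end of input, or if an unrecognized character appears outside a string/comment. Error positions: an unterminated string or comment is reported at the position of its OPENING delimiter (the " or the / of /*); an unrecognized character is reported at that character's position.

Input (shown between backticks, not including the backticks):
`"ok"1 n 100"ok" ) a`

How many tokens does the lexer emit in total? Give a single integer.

pos=0: enter STRING mode
pos=0: emit STR "ok" (now at pos=4)
pos=4: emit NUM '1' (now at pos=5)
pos=6: emit ID 'n' (now at pos=7)
pos=8: emit NUM '100' (now at pos=11)
pos=11: enter STRING mode
pos=11: emit STR "ok" (now at pos=15)
pos=16: emit RPAREN ')'
pos=18: emit ID 'a' (now at pos=19)
DONE. 7 tokens: [STR, NUM, ID, NUM, STR, RPAREN, ID]

Answer: 7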